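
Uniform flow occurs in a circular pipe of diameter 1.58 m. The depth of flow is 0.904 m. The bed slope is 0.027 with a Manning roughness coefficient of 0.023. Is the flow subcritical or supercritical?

For a circular section of diameter D = 1.58 m at depth y = 0.904 m, the central angle is θ = 2 arccos(1 − 2y/D) = 3.431 rad. Then A = (D²/8)(θ − sin θ) = 1.16 m² and P = Dθ/2 = 2.711 m.
Hydraulic radius R = A/P = 1.16/2.711 = 0.4279 m.
V = (1/n) R^(2/3) √S = (1/0.023) × 0.4279^(2/3) × √0.027 = 4.057 m/s. Hydraulic depth D_h = A/T = 1.16/1.563 = 0.7418 m.
Froude number Fr = V/√(g·D_h) = 4.057/√(9.81×0.7418) = 1.5, which is greater than 1, so the flow is supercritical.

supercritical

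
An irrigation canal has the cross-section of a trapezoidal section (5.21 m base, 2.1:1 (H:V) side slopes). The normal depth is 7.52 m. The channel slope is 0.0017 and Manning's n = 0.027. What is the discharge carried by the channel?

Q = 601 m³/s

With bottom width b = 5.21 m and side slope z = 2.1: A = (b + zy)y = (5.21 + 2.1×7.52)×7.52 = 157.9 m²; P = b + 2y√(1+z²) = 5.21 + 2×7.52×2.326 = 40.19 m.
Hydraulic radius R = A/P = 157.9/40.19 = 3.929 m.
Manning's equation: Q = (1/n) A R^(2/3) S^(1/2) = (1/0.027) × 157.9 × 3.929^(2/3) × 0.0017^(1/2) = 601 m³/s.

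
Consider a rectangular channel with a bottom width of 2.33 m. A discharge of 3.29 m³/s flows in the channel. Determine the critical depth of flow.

y_c = 0.588 m

For a rectangular channel, critical depth y_c = (q²/g)^(1/3) where q = Q/b = 3.29/2.33 = 1.412 m²/s.
So y_c = (1.412²/9.81)^(1/3) = 0.588 m.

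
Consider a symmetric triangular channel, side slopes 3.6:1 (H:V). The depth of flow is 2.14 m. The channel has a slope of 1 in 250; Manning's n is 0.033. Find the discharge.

For a triangular section with side slope z = 3.6: A = zy² = 3.6×2.14² = 16.49 m²; P = 2y√(1+z²) = 2×2.14×3.736 = 15.99 m.
Hydraulic radius R = A/P = 16.49/15.99 = 1.031 m.
Manning's equation: Q = (1/n) A R^(2/3) S^(1/2) = (1/0.033) × 16.49 × 1.031^(2/3) × 0.004^(1/2) = 32.2 m³/s.

Q = 32.2 m³/s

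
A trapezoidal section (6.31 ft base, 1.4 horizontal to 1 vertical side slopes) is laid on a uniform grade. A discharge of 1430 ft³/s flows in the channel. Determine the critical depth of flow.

y_c = 7.24 ft

At critical depth, Q² T / (g A³) = 1, i.e. A³/T = Q²/g = 1430²/32.2 = 63510.
At y = 5.41 ft: A³/T = 19750 — short.
At y = 8.58 ft: A³/T = 128100 — over.
At y = 7.24 ft: A³/T = 63510 — close enough.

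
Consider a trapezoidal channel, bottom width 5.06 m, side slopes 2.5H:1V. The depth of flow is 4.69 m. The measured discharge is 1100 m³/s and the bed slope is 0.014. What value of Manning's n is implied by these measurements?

n = 0.016

With bottom width b = 5.06 m and side slope z = 2.5: A = (b + zy)y = (5.06 + 2.5×4.69)×4.69 = 78.72 m²; P = b + 2y√(1+z²) = 5.06 + 2×4.69×2.693 = 30.32 m.
Hydraulic radius R = A/P = 78.72/30.32 = 2.597 m.
Rearranging Manning's equation: n = (1/Q) A R^(2/3) S^(1/2) = (1/1100) × 78.72 × 2.597^(2/3) × √0.014 = 0.016.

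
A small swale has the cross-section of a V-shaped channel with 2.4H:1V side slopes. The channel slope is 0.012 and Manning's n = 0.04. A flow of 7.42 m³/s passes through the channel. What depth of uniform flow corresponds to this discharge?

y_n = 1.27 m

Manning's equation rearranged: A R^(2/3) = nQ / (1·√S) = 0.04 × 7.42 / (√0.012) = 2.709.
At y = 1.46 m: A R^(2/3) = 3.932 — over.
At y = 0.938 m: A R^(2/3) = 1.208 — short.
At y = 1.27 m: A R^(2/3) = 2.711 — ≈ 2.709.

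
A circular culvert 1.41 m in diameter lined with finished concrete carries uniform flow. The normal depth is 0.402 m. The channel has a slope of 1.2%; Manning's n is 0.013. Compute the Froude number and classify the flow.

supercritical

For a circular section of diameter D = 1.41 m at depth y = 0.402 m, the central angle is θ = 2 arccos(1 − 2y/D) = 2.253 rad. Then A = (D²/8)(θ − sin θ) = 0.367 m² and P = Dθ/2 = 1.588 m.
Hydraulic radius R = A/P = 0.367/1.588 = 0.2311 m.
V = (1/n) R^(2/3) √S = (1/0.013) × 0.2311^(2/3) × √0.012 = 3.173 m/s. Hydraulic depth D_h = A/T = 0.367/1.273 = 0.2883 m.
Froude number Fr = V/√(g·D_h) = 3.173/√(9.81×0.2883) = 1.89, which is greater than 1, so the flow is supercritical.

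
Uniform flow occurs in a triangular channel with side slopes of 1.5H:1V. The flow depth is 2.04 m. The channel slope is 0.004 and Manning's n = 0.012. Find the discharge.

For a triangular section with side slope z = 1.5: A = zy² = 1.5×2.04² = 6.242 m²; P = 2y√(1+z²) = 2×2.04×1.803 = 7.355 m.
Hydraulic radius R = A/P = 6.242/7.355 = 0.8487 m.
Manning's equation: Q = (1/n) A R^(2/3) S^(1/2) = (1/0.012) × 6.242 × 0.8487^(2/3) × 0.004^(1/2) = 29.5 m³/s.

Q = 29.5 m³/s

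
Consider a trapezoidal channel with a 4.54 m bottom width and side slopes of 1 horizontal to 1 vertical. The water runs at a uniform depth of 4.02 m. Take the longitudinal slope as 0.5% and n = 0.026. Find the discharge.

With bottom width b = 4.54 m and side slope z = 1: A = (b + zy)y = (4.54 + 1×4.02)×4.02 = 34.41 m²; P = b + 2y√(1+z²) = 4.54 + 2×4.02×1.414 = 15.91 m.
Hydraulic radius R = A/P = 34.41/15.91 = 2.163 m.
Manning's equation: Q = (1/n) A R^(2/3) S^(1/2) = (1/0.026) × 34.41 × 2.163^(2/3) × 0.005^(1/2) = 157 m³/s.

Q = 157 m³/s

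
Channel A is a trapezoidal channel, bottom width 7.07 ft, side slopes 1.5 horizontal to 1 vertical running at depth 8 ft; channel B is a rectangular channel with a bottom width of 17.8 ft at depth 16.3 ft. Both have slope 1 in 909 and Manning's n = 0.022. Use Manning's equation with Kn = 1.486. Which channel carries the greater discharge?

Channel A: With bottom width b = 7.07 ft and side slope z = 1.5: A = (b + zy)y = (7.07 + 1.5×8)×8 = 152.6 ft²; P = b + 2y√(1+z²) = 7.07 + 2×8×1.803 = 35.91 ft. Hydraulic radius R = A/P = 152.6/35.91 = 4.248 ft. Q_A = (1.486/0.022)·152.6·4.248^(2/3)·√0.0011 = 896.5 ft³/s.
Channel B: Flow area A = b·y = 17.8 × 16.3 = 290.1 ft². Wetted perimeter P = b + 2y = 17.8 + 2×16.3 = 50.4 ft. Hydraulic radius R = A/P = 290.1/50.4 = 5.757 ft. Q_B = (1.486/0.022)·290.1·5.757^(2/3)·√0.0011 = 2088 ft³/s.
Q_A = 896.5 ft³/s vs Q_B = 2088 ft³/s, so channel B carries more.

channel B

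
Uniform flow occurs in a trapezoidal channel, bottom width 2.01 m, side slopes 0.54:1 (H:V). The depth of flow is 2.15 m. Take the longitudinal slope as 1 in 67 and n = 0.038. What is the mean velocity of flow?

V = 3.19 m/s

With bottom width b = 2.01 m and side slope z = 0.54: A = (b + zy)y = (2.01 + 0.54×2.15)×2.15 = 6.818 m²; P = b + 2y√(1+z²) = 2.01 + 2×2.15×1.136 = 6.897 m.
Hydraulic radius R = A/P = 6.818/6.897 = 0.9885 m.
From Manning's equation, V = (1/n) R^(2/3) S^(1/2) = (1/0.038) × 0.9885^(2/3) × 0.01493^(1/2) = 3.19 m/s.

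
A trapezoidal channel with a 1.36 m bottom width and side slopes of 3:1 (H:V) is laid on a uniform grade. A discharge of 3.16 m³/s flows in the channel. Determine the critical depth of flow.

y_c = 0.556 m

At critical depth, Q² T / (g A³) = 1, i.e. A³/T = Q²/g = 3.16²/9.81 = 1.018.
At y = 0.409 m: A³/T = 0.3106 — low.
At y = 0.638 m: A³/T = 1.757 — high.
At y = 0.556 m: A³/T = 1.016 — matches.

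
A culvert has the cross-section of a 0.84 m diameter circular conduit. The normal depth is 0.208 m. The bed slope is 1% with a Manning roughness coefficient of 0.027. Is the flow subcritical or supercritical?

subcritical

For a circular section of diameter D = 0.84 m at depth y = 0.208 m, the central angle is θ = 2 arccos(1 − 2y/D) = 2.083 rad. Then A = (D²/8)(θ − sin θ) = 0.1069 m² and P = Dθ/2 = 0.875 m.
Hydraulic radius R = A/P = 0.1069/0.875 = 0.1222 m.
V = (1/n) R^(2/3) √S = (1/0.027) × 0.1222^(2/3) × √0.01 = 0.9118 m/s. Hydraulic depth D_h = A/T = 0.1069/0.7251 = 0.1474 m.
Froude number Fr = V/√(g·D_h) = 0.9118/√(9.81×0.1474) = 0.758, which is less than 1, so the flow is subcritical.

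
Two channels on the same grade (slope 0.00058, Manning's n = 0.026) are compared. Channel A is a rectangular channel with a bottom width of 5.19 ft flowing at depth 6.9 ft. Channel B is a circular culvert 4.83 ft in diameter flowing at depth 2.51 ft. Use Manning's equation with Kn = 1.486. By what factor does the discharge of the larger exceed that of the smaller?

Channel A: Flow area A = b·y = 5.19 × 6.9 = 35.81 ft². Wetted perimeter P = b + 2y = 5.19 + 2×6.9 = 18.99 ft. Hydraulic radius R = A/P = 35.81/18.99 = 1.886 ft. Q_A = (1.486/0.026)·35.81·1.886^(2/3)·√0.00058 = 75.24 ft³/s.
Channel B: For a circular section of diameter D = 4.83 ft at depth y = 2.51 ft, the central angle is θ = 2 arccos(1 − 2y/D) = 3.22 rad. Then A = (D²/8)(θ − sin θ) = 9.62 ft² and P = Dθ/2 = 7.777 ft. Hydraulic radius R = A/P = 9.62/7.777 = 1.237 ft. Q_B = (1.486/0.026)·9.62·1.237^(2/3)·√0.00058 = 15.26 ft³/s.
The larger discharge is 75.24 ft³/s and the smaller is 15.26 ft³/s; the ratio is 4.93.

4.93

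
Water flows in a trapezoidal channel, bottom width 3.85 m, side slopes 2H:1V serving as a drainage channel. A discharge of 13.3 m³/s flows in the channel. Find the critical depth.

At critical depth, Q² T / (g A³) = 1, i.e. A³/T = Q²/g = 13.3²/9.81 = 18.03.
Try y = 1.14 m: A³/T = 40.58 — high.
Try y = 0.721 m: A³/T = 8.249 — low.
Try y = 0.906 m: A³/T = 18.06 — matches.

y_c = 0.906 m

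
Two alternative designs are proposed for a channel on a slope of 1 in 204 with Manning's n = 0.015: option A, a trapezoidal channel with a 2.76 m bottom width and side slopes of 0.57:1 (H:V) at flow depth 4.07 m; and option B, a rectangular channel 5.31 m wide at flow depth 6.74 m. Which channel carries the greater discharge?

Channel A: With bottom width b = 2.76 m and side slope z = 0.57: A = (b + zy)y = (2.76 + 0.57×4.07)×4.07 = 20.68 m²; P = b + 2y√(1+z²) = 2.76 + 2×4.07×1.151 = 12.13 m. Hydraulic radius R = A/P = 20.68/12.13 = 1.705 m. Q_A = (1/0.015)·20.68·1.705^(2/3)·√0.004902 = 137.7 m³/s.
Channel B: Flow area A = b·y = 5.31 × 6.74 = 35.79 m². Wetted perimeter P = b + 2y = 5.31 + 2×6.74 = 18.79 m. Hydraulic radius R = A/P = 35.79/18.79 = 1.905 m. Q_B = (1/0.015)·35.79·1.905^(2/3)·√0.004902 = 256.7 m³/s.
Q_A = 137.7 m³/s vs Q_B = 256.7 m³/s, so channel B carries more.

channel B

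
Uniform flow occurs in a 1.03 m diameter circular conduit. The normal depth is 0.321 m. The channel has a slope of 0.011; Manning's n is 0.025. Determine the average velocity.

For a circular section of diameter D = 1.03 m at depth y = 0.321 m, the central angle is θ = 2 arccos(1 − 2y/D) = 2.369 rad. Then A = (D²/8)(θ − sin θ) = 0.2216 m² and P = Dθ/2 = 1.22 m.
Hydraulic radius R = A/P = 0.2216/1.22 = 0.1816 m.
From Manning's equation, V = (1/n) R^(2/3) S^(1/2) = (1/0.025) × 0.1816^(2/3) × 0.011^(1/2) = 1.35 m/s.

V = 1.35 m/s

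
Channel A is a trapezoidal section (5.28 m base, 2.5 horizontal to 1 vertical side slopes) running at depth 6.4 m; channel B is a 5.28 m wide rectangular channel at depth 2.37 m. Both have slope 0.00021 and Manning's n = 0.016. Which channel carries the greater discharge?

channel A

Channel A: With bottom width b = 5.28 m and side slope z = 2.5: A = (b + zy)y = (5.28 + 2.5×6.4)×6.4 = 136.2 m²; P = b + 2y√(1+z²) = 5.28 + 2×6.4×2.693 = 39.75 m. Hydraulic radius R = A/P = 136.2/39.75 = 3.427 m. Q_A = (1/0.016)·136.2·3.427^(2/3)·√0.00021 = 280.4 m³/s.
Channel B: Flow area A = b·y = 5.28 × 2.37 = 12.51 m². Wetted perimeter P = b + 2y = 5.28 + 2×2.37 = 10.02 m. Hydraulic radius R = A/P = 12.51/10.02 = 1.249 m. Q_B = (1/0.016)·12.51·1.249^(2/3)·√0.00021 = 13.14 m³/s.
Q_A = 280.4 m³/s vs Q_B = 13.14 m³/s, so channel A carries more.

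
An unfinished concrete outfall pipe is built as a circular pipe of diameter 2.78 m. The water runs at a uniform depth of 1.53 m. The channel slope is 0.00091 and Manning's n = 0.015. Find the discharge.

Q = 5.62 m³/s

For a circular section of diameter D = 2.78 m at depth y = 1.53 m, the central angle is θ = 2 arccos(1 − 2y/D) = 3.343 rad. Then A = (D²/8)(θ − sin θ) = 3.423 m² and P = Dθ/2 = 4.647 m.
Hydraulic radius R = A/P = 3.423/4.647 = 0.7367 m.
Manning's equation: Q = (1/n) A R^(2/3) S^(1/2) = (1/0.015) × 3.423 × 0.7367^(2/3) × 0.00091^(1/2) = 5.62 m³/s.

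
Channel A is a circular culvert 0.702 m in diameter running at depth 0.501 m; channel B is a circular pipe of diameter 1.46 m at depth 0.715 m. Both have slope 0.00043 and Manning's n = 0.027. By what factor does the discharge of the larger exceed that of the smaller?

3.96

Channel A: For a circular section of diameter D = 0.702 m at depth y = 0.501 m, the central angle is θ = 2 arccos(1 − 2y/D) = 4.025 rad. Then A = (D²/8)(θ − sin θ) = 0.2955 m² and P = Dθ/2 = 1.413 m. Hydraulic radius R = A/P = 0.2955/1.413 = 0.2092 m. Q_A = (1/0.027)·0.2955·0.2092^(2/3)·√0.00043 = 0.07998 m³/s.
Channel B: For a circular section of diameter D = 1.46 m at depth y = 0.715 m, the central angle is θ = 2 arccos(1 − 2y/D) = 3.1 rad. Then A = (D²/8)(θ − sin θ) = 0.8152 m² and P = Dθ/2 = 2.263 m. Hydraulic radius R = A/P = 0.8152/2.263 = 0.3602 m. Q_B = (1/0.027)·0.8152·0.3602^(2/3)·√0.00043 = 0.3169 m³/s.
The larger discharge is 0.3169 m³/s and the smaller is 0.07998 m³/s; the ratio is 3.96.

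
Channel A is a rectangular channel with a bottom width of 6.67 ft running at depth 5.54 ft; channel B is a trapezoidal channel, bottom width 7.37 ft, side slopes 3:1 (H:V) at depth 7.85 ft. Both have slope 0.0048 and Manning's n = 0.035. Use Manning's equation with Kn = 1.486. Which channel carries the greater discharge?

channel B

Channel A: Flow area A = b·y = 6.67 × 5.54 = 36.95 ft². Wetted perimeter P = b + 2y = 6.67 + 2×5.54 = 17.75 ft. Hydraulic radius R = A/P = 36.95/17.75 = 2.082 ft. Q_A = (1.486/0.035)·36.95·2.082^(2/3)·√0.0048 = 177.2 ft³/s.
Channel B: With bottom width b = 7.37 ft and side slope z = 3: A = (b + zy)y = (7.37 + 3×7.85)×7.85 = 242.7 ft²; P = b + 2y√(1+z²) = 7.37 + 2×7.85×3.162 = 57.02 ft. Hydraulic radius R = A/P = 242.7/57.02 = 4.257 ft. Q_B = (1.486/0.035)·242.7·4.257^(2/3)·√0.0048 = 1875 ft³/s.
Q_A = 177.2 ft³/s vs Q_B = 1875 ft³/s, so channel B carries more.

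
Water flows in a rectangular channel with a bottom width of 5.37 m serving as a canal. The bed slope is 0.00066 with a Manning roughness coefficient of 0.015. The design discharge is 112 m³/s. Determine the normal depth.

y_n = 7.7 m

Manning's equation rearranged: A R^(2/3) = nQ / (1·√S) = 0.015 × 112 / (√0.00066) = 65.39.
At y = 6.36 m: A R^(2/3) = 52.17 — short.
At y = 9.29 m: A R^(2/3) = 81.37 — over.
At y = 7.7 m: A R^(2/3) = 65.44 — close enough.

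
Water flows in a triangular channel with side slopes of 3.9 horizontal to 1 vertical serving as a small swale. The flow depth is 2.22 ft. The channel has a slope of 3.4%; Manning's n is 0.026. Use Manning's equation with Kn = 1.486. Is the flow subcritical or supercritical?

supercritical

For a triangular section with side slope z = 3.9: A = zy² = 3.9×2.22² = 19.22 ft²; P = 2y√(1+z²) = 2×2.22×4.026 = 17.88 ft.
Hydraulic radius R = A/P = 19.22/17.88 = 1.075 ft.
V = (1.486/n) R^(2/3) √S = (1.486/0.026) × 1.075^(2/3) × √0.034 = 11.06 ft/s. Hydraulic depth D_h = A/T = 19.22/17.32 = 1.11 ft.
Froude number Fr = V/√(g·D_h) = 11.06/√(32.2×1.11) = 1.85, which is greater than 1, so the flow is supercritical.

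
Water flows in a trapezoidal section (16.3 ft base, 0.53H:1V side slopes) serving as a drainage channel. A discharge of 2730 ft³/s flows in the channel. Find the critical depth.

y_c = 8.65 ft

At critical depth, Q² T / (g A³) = 1, i.e. A³/T = Q²/g = 2730²/32.2 = 231500.
Try y = 6.47 ft: A³/T = 89810 — low.
Try y = 9.38 ft: A³/T = 302700 — high.
Try y = 8.65 ft: A³/T = 231500 — close enough.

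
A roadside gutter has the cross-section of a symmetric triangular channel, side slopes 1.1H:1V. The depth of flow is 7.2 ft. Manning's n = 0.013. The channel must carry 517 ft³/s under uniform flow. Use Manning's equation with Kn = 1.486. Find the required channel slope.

For a triangular section with side slope z = 1.1: A = zy² = 1.1×7.2² = 57.02 ft²; P = 2y√(1+z²) = 2×7.2×1.487 = 21.41 ft.
Hydraulic radius R = A/P = 57.02/21.41 = 2.664 ft.
From Manning's equation, S = [nQ / (1.486 A R^(2/3))]² = [0.013 × 517 / (1.486 × 57.02 × 2.664^(2/3))]² = 0.0017.

S = 0.0017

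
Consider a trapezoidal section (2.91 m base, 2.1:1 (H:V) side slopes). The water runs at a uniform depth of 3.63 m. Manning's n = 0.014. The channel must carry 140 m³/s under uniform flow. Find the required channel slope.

With bottom width b = 2.91 m and side slope z = 2.1: A = (b + zy)y = (2.91 + 2.1×3.63)×3.63 = 38.23 m²; P = b + 2y√(1+z²) = 2.91 + 2×3.63×2.326 = 19.8 m.
Hydraulic radius R = A/P = 38.23/19.8 = 1.931 m.
From Manning's equation, S = [nQ / (1 A R^(2/3))]² = [0.014 × 140 / (1 × 38.23 × 1.931^(2/3))]² = 0.00109.

S = 0.00109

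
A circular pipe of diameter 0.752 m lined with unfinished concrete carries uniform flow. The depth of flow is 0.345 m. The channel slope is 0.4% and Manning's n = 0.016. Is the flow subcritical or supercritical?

For a circular section of diameter D = 0.752 m at depth y = 0.345 m, the central angle is θ = 2 arccos(1 − 2y/D) = 2.977 rad. Then A = (D²/8)(θ − sin θ) = 0.1988 m² and P = Dθ/2 = 1.119 m.
Hydraulic radius R = A/P = 0.1988/1.119 = 0.1776 m.
V = (1/n) R^(2/3) √S = (1/0.016) × 0.1776^(2/3) × √0.004 = 1.249 m/s. Hydraulic depth D_h = A/T = 0.1988/0.7494 = 0.2652 m.
Froude number Fr = V/√(g·D_h) = 1.249/√(9.81×0.2652) = 0.774, which is less than 1, so the flow is subcritical.

subcritical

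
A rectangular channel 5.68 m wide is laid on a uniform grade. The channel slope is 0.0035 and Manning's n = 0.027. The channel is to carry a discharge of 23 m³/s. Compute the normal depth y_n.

Manning's equation rearranged: A R^(2/3) = nQ / (1·√S) = 0.027 × 23 / (√0.0035) = 10.5.
Trying y = 1.24 m: A R^(2/3) = 6.385 — too small.
Trying y = 2.14 m: A R^(2/3) = 13.88 — too large.
Trying y = 1.75 m: A R^(2/3) = 10.48 — matches.

y_n = 1.75 m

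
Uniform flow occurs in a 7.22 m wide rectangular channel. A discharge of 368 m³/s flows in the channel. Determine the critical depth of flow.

y_c = 6.42 m

For a rectangular channel, critical depth y_c = (q²/g)^(1/3) where q = Q/b = 368/7.22 = 50.97 m²/s.
So y_c = (50.97²/9.81)^(1/3) = 6.42 m.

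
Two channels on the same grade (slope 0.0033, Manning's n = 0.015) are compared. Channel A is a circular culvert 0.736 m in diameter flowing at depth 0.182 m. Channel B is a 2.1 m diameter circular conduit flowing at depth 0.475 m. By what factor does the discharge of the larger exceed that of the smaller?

13.7

Channel A: For a circular section of diameter D = 0.736 m at depth y = 0.182 m, the central angle is θ = 2 arccos(1 − 2y/D) = 2.082 rad. Then A = (D²/8)(θ − sin θ) = 0.0819 m² and P = Dθ/2 = 0.7661 m. Hydraulic radius R = A/P = 0.0819/0.7661 = 0.1069 m. Q_A = (1/0.015)·0.0819·0.1069^(2/3)·√0.0033 = 0.07065 m³/s.
Channel B: For a circular section of diameter D = 2.1 m at depth y = 0.475 m, the central angle is θ = 2 arccos(1 − 2y/D) = 1.983 rad. Then A = (D²/8)(θ − sin θ) = 0.5877 m² and P = Dθ/2 = 2.082 m. Hydraulic radius R = A/P = 0.5877/2.082 = 0.2823 m. Q_B = (1/0.015)·0.5877·0.2823^(2/3)·√0.0033 = 0.9686 m³/s.
The larger discharge is 0.9686 m³/s and the smaller is 0.07065 m³/s; the ratio is 13.7.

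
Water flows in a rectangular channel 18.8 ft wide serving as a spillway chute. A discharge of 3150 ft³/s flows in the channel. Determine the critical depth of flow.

For a rectangular channel, critical depth y_c = (q²/g)^(1/3) where q = Q/b = 3150/18.8 = 167.6 ft²/s.
So y_c = (167.6²/32.2)^(1/3) = 9.55 ft.

y_c = 9.55 ft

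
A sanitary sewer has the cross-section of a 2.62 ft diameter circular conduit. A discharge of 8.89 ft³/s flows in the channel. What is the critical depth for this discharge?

y_c = 0.98 ft

At critical depth, Q² T / (g A³) = 1, i.e. A³/T = Q²/g = 8.89²/32.2 = 2.454.
At y = 0.85 ft: A³/T = 1.419 — too small.
At y = 0.98 ft: A³/T = 2.458 — close enough.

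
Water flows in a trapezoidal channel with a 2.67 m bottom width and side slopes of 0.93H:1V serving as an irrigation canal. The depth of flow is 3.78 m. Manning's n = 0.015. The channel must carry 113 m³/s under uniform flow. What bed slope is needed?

S = 0.0024

With bottom width b = 2.67 m and side slope z = 0.93: A = (b + zy)y = (2.67 + 0.93×3.78)×3.78 = 23.38 m²; P = b + 2y√(1+z²) = 2.67 + 2×3.78×1.366 = 12.99 m.
Hydraulic radius R = A/P = 23.38/12.99 = 1.799 m.
From Manning's equation, S = [nQ / (1 A R^(2/3))]² = [0.015 × 113 / (1 × 23.38 × 1.799^(2/3))]² = 0.0024.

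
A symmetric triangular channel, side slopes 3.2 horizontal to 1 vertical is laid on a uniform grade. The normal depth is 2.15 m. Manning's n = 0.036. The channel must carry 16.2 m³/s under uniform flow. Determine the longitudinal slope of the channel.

For a triangular section with side slope z = 3.2: A = zy² = 3.2×2.15² = 14.79 m²; P = 2y√(1+z²) = 2×2.15×3.353 = 14.42 m.
Hydraulic radius R = A/P = 14.79/14.42 = 1.026 m.
From Manning's equation, S = [nQ / (1 A R^(2/3))]² = [0.036 × 16.2 / (1 × 14.79 × 1.026^(2/3))]² = 0.0015.

S = 0.0015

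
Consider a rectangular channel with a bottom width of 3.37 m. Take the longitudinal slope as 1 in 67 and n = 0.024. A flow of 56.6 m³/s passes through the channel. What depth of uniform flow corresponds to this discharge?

y_n = 3.11 m

Manning's equation rearranged: A R^(2/3) = nQ / (1·√S) = 0.024 × 56.6 / (√0.01493) = 11.12.
At y = 2.72 m: A R^(2/3) = 9.412 — short.
At y = 3.95 m: A R^(2/3) = 14.87 — over.
At y = 3.11 m: A R^(2/3) = 11.12 — close enough.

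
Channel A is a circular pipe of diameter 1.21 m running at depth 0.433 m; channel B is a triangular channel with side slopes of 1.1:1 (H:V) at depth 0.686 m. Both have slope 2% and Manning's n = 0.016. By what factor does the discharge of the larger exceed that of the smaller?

1.46

Channel A: For a circular section of diameter D = 1.21 m at depth y = 0.433 m, the central angle is θ = 2 arccos(1 − 2y/D) = 2.565 rad. Then A = (D²/8)(θ − sin θ) = 0.3697 m² and P = Dθ/2 = 1.552 m. Hydraulic radius R = A/P = 0.3697/1.552 = 0.2382 m. Q_A = (1/0.016)·0.3697·0.2382^(2/3)·√0.02 = 1.256 m³/s.
Channel B: For a triangular section with side slope z = 1.1: A = zy² = 1.1×0.686² = 0.5177 m²; P = 2y√(1+z²) = 2×0.686×1.487 = 2.04 m. Hydraulic radius R = A/P = 0.5177/2.04 = 0.2538 m. Q_B = (1/0.016)·0.5177·0.2538^(2/3)·√0.02 = 1.834 m³/s.
The larger discharge is 1.834 m³/s and the smaller is 1.256 m³/s; the ratio is 1.46.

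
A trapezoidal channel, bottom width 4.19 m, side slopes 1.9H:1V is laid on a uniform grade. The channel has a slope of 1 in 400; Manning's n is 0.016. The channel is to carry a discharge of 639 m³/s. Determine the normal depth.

Manning's equation rearranged: A R^(2/3) = nQ / (1·√S) = 0.016 × 639 / (√0.0025) = 204.5.
Trying y = 6.71 m: A R^(2/3) = 259.2 — too large.
Trying y = 4.27 m: A R^(2/3) = 92.39 — too small.
Trying y = 6.06 m: A R^(2/3) = 204.5 — close enough.

y_n = 6.06 m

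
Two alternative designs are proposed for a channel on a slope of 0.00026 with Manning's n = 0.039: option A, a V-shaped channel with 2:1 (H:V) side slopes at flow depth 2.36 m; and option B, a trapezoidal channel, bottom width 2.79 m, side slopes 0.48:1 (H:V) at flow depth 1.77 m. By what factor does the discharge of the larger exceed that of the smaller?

Channel A: For a triangular section with side slope z = 2: A = zy² = 2×2.36² = 11.14 m²; P = 2y√(1+z²) = 2×2.36×2.236 = 10.55 m. Hydraulic radius R = A/P = 11.14/10.55 = 1.055 m. Q_A = (1/0.039)·11.14·1.055^(2/3)·√0.00026 = 4.774 m³/s.
Channel B: With bottom width b = 2.79 m and side slope z = 0.48: A = (b + zy)y = (2.79 + 0.48×1.77)×1.77 = 6.442 m²; P = b + 2y√(1+z²) = 2.79 + 2×1.77×1.109 = 6.717 m. Hydraulic radius R = A/P = 6.442/6.717 = 0.9591 m. Q_B = (1/0.039)·6.442·0.9591^(2/3)·√0.00026 = 2.59 m³/s.
The larger discharge is 4.774 m³/s and the smaller is 2.59 m³/s; the ratio is 1.84.

1.84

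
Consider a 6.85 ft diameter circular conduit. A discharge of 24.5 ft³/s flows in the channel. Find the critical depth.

At critical depth, Q² T / (g A³) = 1, i.e. A³/T = Q²/g = 24.5²/32.2 = 18.64.
Try y = 1.55 ft: A³/T = 42.73 — high.
Try y = 1.06 ft: A³/T = 9.625 — low.
Try y = 1.25 ft: A³/T = 18.4 — matches.

y_c = 1.25 ft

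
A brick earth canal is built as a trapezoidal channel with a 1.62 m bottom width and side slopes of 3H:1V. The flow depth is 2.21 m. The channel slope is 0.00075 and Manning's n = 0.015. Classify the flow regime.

subcritical

With bottom width b = 1.62 m and side slope z = 3: A = (b + zy)y = (1.62 + 3×2.21)×2.21 = 18.23 m²; P = b + 2y√(1+z²) = 1.62 + 2×2.21×3.162 = 15.6 m.
Hydraulic radius R = A/P = 18.23/15.6 = 1.169 m.
V = (1/n) R^(2/3) √S = (1/0.015) × 1.169^(2/3) × √0.00075 = 2.026 m/s. Hydraulic depth D_h = A/T = 18.23/14.88 = 1.225 m.
Froude number Fr = V/√(g·D_h) = 2.026/√(9.81×1.225) = 0.584, which is less than 1, so the flow is subcritical.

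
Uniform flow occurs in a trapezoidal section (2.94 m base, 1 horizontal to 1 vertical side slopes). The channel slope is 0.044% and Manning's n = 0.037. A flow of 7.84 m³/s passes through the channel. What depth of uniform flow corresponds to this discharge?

y_n = 2.27 m

Manning's equation rearranged: A R^(2/3) = nQ / (1·√S) = 0.037 × 7.84 / (√0.00044) = 13.83.
Try y = 2.85 m: A R^(2/3) = 21.62 — over.
Try y = 2.27 m: A R^(2/3) = 13.82 — ≈ 13.83.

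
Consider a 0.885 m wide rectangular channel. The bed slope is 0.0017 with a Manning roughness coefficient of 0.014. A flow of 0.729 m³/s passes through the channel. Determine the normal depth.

Manning's equation rearranged: A R^(2/3) = nQ / (1·√S) = 0.014 × 0.729 / (√0.0017) = 0.2475.
At y = 0.559 m: A R^(2/3) = 0.1947 — low.
At y = 0.674 m: A R^(2/3) = 0.2474 — matches.

y_n = 0.674 m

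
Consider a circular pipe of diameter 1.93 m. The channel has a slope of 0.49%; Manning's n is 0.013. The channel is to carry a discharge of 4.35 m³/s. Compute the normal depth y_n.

y_n = 0.906 m

Manning's equation rearranged: A R^(2/3) = nQ / (1·√S) = 0.013 × 4.35 / (√0.0049) = 0.8079.
At y = 0.62 m: A R^(2/3) = 0.4021 — low.
At y = 1.12 m: A R^(2/3) = 1.148 — high.
At y = 0.906 m: A R^(2/3) = 0.8073 — ≈ 0.8079.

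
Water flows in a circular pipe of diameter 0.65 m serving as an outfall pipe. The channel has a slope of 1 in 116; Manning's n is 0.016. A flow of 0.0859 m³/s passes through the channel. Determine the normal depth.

y_n = 0.17 m

Manning's equation rearranged: A R^(2/3) = nQ / (1·√S) = 0.016 × 0.0859 / (√0.008621) = 0.0148.
Try y = 0.185 m: A R^(2/3) = 0.01747 — too large.
Try y = 0.14 m: A R^(2/3) = 0.01005 — too small.
Try y = 0.17 m: A R^(2/3) = 0.0148 — ≈ 0.0148.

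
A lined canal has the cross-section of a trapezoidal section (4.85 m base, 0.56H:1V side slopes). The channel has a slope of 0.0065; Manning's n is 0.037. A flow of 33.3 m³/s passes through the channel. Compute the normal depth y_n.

Manning's equation rearranged: A R^(2/3) = nQ / (1·√S) = 0.037 × 33.3 / (√0.0065) = 15.28.
At y = 1.87 m: A R^(2/3) = 12.5 — too small.
At y = 2.48 m: A R^(2/3) = 19.99 — too large.
At y = 2.11 m: A R^(2/3) = 15.27 — ≈ 15.28.

y_n = 2.11 m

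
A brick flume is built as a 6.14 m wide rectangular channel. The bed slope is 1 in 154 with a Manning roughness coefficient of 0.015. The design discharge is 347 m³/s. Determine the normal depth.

Manning's equation rearranged: A R^(2/3) = nQ / (1·√S) = 0.015 × 347 / (√0.006494) = 64.59.
Trying y = 4.74 m: A R^(2/3) = 44.07 — short.
Trying y = 8.09 m: A R^(2/3) = 84.67 — over.
Trying y = 6.46 m: A R^(2/3) = 64.65 — close enough.

y_n = 6.46 m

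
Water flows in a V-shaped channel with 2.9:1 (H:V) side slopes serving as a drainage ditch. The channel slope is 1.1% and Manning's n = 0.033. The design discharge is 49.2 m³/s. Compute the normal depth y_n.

Manning's equation rearranged: A R^(2/3) = nQ / (1·√S) = 0.033 × 49.2 / (√0.011) = 15.48.
Trying y = 2.77 m: A R^(2/3) = 26.63 — over.
Trying y = 1.99 m: A R^(2/3) = 11.03 — short.
Trying y = 2.26 m: A R^(2/3) = 15.48 — ≈ 15.48.

y_n = 2.26 m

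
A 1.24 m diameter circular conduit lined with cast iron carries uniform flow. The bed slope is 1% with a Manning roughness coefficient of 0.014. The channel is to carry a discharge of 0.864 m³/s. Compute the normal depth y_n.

y_n = 0.394 m

Manning's equation rearranged: A R^(2/3) = nQ / (1·√S) = 0.014 × 0.864 / (√0.01) = 0.121.
At y = 0.489 m: A R^(2/3) = 0.1816 — too large.
At y = 0.316 m: A R^(2/3) = 0.0787 — too small.
At y = 0.394 m: A R^(2/3) = 0.121 — ≈ 0.121.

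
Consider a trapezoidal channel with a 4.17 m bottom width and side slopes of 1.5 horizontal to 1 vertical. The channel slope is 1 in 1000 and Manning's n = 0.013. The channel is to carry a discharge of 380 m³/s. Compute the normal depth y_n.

Manning's equation rearranged: A R^(2/3) = nQ / (1·√S) = 0.013 × 380 / (√0.001) = 156.2.
Trying y = 6.67 m: A R^(2/3) = 211.7 — high.
Trying y = 4.19 m: A R^(2/3) = 75.72 — low.
Trying y = 5.83 m: A R^(2/3) = 156.2 — close enough.

y_n = 5.83 m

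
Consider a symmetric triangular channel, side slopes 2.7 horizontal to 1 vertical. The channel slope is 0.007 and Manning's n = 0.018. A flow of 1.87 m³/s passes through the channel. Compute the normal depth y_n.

Manning's equation rearranged: A R^(2/3) = nQ / (1·√S) = 0.018 × 1.87 / (√0.007) = 0.4023.
At y = 0.699 m: A R^(2/3) = 0.6271 — high.
At y = 0.449 m: A R^(2/3) = 0.1926 — low.
At y = 0.592 m: A R^(2/3) = 0.4026 — close enough.

y_n = 0.592 m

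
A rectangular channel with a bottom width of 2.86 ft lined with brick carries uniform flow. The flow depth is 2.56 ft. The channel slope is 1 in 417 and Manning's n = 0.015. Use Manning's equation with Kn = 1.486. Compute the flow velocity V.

V = 4.58 ft/s

Flow area A = b·y = 2.86 × 2.56 = 7.322 ft². Wetted perimeter P = b + 2y = 2.86 + 2×2.56 = 7.98 ft.
Hydraulic radius R = A/P = 7.322/7.98 = 0.9175 ft.
From Manning's equation, V = (1.486/n) R^(2/3) S^(1/2) = (1.486/0.015) × 0.9175^(2/3) × 0.002398^(1/2) = 4.58 ft/s.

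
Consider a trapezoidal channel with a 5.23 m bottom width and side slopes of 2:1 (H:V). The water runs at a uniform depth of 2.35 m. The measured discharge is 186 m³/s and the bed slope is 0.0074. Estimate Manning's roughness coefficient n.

With bottom width b = 5.23 m and side slope z = 2: A = (b + zy)y = (5.23 + 2×2.35)×2.35 = 23.34 m²; P = b + 2y√(1+z²) = 5.23 + 2×2.35×2.236 = 15.74 m.
Hydraulic radius R = A/P = 23.34/15.74 = 1.483 m.
Rearranging Manning's equation: n = (1/Q) A R^(2/3) S^(1/2) = (1/186) × 23.34 × 1.483^(2/3) × √0.0074 = 0.014.

n = 0.014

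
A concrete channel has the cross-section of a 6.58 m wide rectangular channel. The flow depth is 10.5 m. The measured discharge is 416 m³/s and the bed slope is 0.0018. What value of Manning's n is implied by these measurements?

n = 0.013

Flow area A = b·y = 6.58 × 10.5 = 69.09 m². Wetted perimeter P = b + 2y = 6.58 + 2×10.5 = 27.58 m.
Hydraulic radius R = A/P = 69.09/27.58 = 2.505 m.
Rearranging Manning's equation: n = (1/Q) A R^(2/3) S^(1/2) = (1/416) × 69.09 × 2.505^(2/3) × √0.0018 = 0.013.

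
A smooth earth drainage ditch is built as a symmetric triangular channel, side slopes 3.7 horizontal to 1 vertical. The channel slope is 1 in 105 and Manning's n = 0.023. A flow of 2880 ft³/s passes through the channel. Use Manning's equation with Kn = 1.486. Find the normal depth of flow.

y_n = 7.3 ft

Manning's equation rearranged: A R^(2/3) = nQ / (1.486·√S) = 0.023 × 2880 / (1.486 × √0.009524) = 456.8.
Trying y = 5.51 ft: A R^(2/3) = 215.6 — short.
Trying y = 7.3 ft: A R^(2/3) = 456.6 — close enough.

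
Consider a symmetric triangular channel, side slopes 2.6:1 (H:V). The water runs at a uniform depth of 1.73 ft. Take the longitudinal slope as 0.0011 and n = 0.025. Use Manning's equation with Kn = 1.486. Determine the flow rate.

Q = 13.3 ft³/s

For a triangular section with side slope z = 2.6: A = zy² = 2.6×1.73² = 7.782 ft²; P = 2y√(1+z²) = 2×1.73×2.786 = 9.638 ft.
Hydraulic radius R = A/P = 7.782/9.638 = 0.8073 ft.
Manning's equation: Q = (1.486/n) A R^(2/3) S^(1/2) = (1.486/0.025) × 7.782 × 0.8073^(2/3) × 0.0011^(1/2) = 13.3 ft³/s.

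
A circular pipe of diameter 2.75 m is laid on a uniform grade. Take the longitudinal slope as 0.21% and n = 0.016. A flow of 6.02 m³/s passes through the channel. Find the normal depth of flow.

y_n = 1.3 m

Manning's equation rearranged: A R^(2/3) = nQ / (1·√S) = 0.016 × 6.02 / (√0.0021) = 2.102.
Trying y = 0.961 m: A R^(2/3) = 1.213 — too small.
Trying y = 1.43 m: A R^(2/3) = 2.471 — too large.
Trying y = 1.3 m: A R^(2/3) = 2.101 — matches.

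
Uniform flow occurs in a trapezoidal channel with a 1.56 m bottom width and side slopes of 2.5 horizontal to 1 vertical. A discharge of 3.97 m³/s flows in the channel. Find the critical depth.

y_c = 0.627 m

At critical depth, Q² T / (g A³) = 1, i.e. A³/T = Q²/g = 3.97²/9.81 = 1.607.
Try y = 0.535 m: A³/T = 0.8796 — low.
Try y = 0.695 m: A³/T = 2.391 — high.
Try y = 0.627 m: A³/T = 1.606 — matches.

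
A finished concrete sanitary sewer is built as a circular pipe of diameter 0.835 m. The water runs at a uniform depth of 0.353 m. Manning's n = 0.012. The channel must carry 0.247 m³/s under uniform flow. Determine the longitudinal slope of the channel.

For a circular section of diameter D = 0.835 m at depth y = 0.353 m, the central angle is θ = 2 arccos(1 − 2y/D) = 2.831 rad. Then A = (D²/8)(θ − sin θ) = 0.2202 m² and P = Dθ/2 = 1.182 m.
Hydraulic radius R = A/P = 0.2202/1.182 = 0.1862 m.
From Manning's equation, S = [nQ / (1 A R^(2/3))]² = [0.012 × 0.247 / (1 × 0.2202 × 0.1862^(2/3))]² = 0.0017.

S = 0.0017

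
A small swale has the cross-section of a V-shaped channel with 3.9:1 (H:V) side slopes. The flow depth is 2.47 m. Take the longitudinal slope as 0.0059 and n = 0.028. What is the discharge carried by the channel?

For a triangular section with side slope z = 3.9: A = zy² = 3.9×2.47² = 23.79 m²; P = 2y√(1+z²) = 2×2.47×4.026 = 19.89 m.
Hydraulic radius R = A/P = 23.79/19.89 = 1.196 m.
Manning's equation: Q = (1/n) A R^(2/3) S^(1/2) = (1/0.028) × 23.79 × 1.196^(2/3) × 0.0059^(1/2) = 73.6 m³/s.

Q = 73.6 m³/s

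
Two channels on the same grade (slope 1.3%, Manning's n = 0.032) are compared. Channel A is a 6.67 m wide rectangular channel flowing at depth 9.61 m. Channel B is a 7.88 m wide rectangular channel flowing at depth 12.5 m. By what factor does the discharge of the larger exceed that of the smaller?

Channel A: Flow area A = b·y = 6.67 × 9.61 = 64.1 m². Wetted perimeter P = b + 2y = 6.67 + 2×9.61 = 25.89 m. Hydraulic radius R = A/P = 64.1/25.89 = 2.476 m. Q_A = (1/0.032)·64.1·2.476^(2/3)·√0.013 = 418 m³/s.
Channel B: Flow area A = b·y = 7.88 × 12.5 = 98.5 m². Wetted perimeter P = b + 2y = 7.88 + 2×12.5 = 32.88 m. Hydraulic radius R = A/P = 98.5/32.88 = 2.996 m. Q_B = (1/0.032)·98.5·2.996^(2/3)·√0.013 = 729.3 m³/s.
The larger discharge is 729.3 m³/s and the smaller is 418 m³/s; the ratio is 1.74.

1.74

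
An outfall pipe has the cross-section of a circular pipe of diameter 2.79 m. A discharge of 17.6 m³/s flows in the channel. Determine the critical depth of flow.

y_c = 1.87 m

At critical depth, Q² T / (g A³) = 1, i.e. A³/T = Q²/g = 17.6²/9.81 = 31.58.
Trying y = 2.38 m: A³/T = 86.78 — high.
Trying y = 1.45 m: A³/T = 11.87 — low.
Trying y = 1.87 m: A³/T = 31.51 — close enough.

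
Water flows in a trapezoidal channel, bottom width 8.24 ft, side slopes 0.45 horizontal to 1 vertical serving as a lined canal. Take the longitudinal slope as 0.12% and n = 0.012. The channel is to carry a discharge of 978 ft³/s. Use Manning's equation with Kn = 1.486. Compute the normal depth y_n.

y_n = 8.05 ft

Manning's equation rearranged: A R^(2/3) = nQ / (1.486·√S) = 0.012 × 978 / (1.486 × √0.0012) = 228.
At y = 8.95 ft: A R^(2/3) = 273.9 — too large.
At y = 6.41 ft: A R^(2/3) = 154.8 — too small.
At y = 8.05 ft: A R^(2/3) = 227.9 — matches.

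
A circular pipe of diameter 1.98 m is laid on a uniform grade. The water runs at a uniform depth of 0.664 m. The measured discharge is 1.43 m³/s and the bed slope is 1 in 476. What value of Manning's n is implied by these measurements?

n = 0.015

For a circular section of diameter D = 1.98 m at depth y = 0.664 m, the central angle is θ = 2 arccos(1 − 2y/D) = 2.47 rad. Then A = (D²/8)(θ − sin θ) = 0.9059 m² and P = Dθ/2 = 2.446 m.
Hydraulic radius R = A/P = 0.9059/2.446 = 0.3704 m.
Rearranging Manning's equation: n = (1/Q) A R^(2/3) S^(1/2) = (1/1.43) × 0.9059 × 0.3704^(2/3) × √0.002101 = 0.015.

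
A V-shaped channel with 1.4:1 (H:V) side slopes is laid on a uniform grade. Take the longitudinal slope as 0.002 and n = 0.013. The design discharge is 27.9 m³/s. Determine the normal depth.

Manning's equation rearranged: A R^(2/3) = nQ / (1·√S) = 0.013 × 27.9 / (√0.002) = 8.11.
Try y = 2.72 m: A R^(2/3) = 11.08 — too large.
Try y = 1.8 m: A R^(2/3) = 3.685 — too small.
Try y = 2.42 m: A R^(2/3) = 8.115 — close enough.

y_n = 2.42 m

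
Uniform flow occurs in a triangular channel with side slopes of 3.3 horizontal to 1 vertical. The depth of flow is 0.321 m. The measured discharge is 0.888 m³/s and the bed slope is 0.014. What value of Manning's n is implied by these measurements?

For a triangular section with side slope z = 3.3: A = zy² = 3.3×0.321² = 0.34 m²; P = 2y√(1+z²) = 2×0.321×3.448 = 2.214 m.
Hydraulic radius R = A/P = 0.34/2.214 = 0.1536 m.
Rearranging Manning's equation: n = (1/Q) A R^(2/3) S^(1/2) = (1/0.888) × 0.34 × 0.1536^(2/3) × √0.014 = 0.013.

n = 0.013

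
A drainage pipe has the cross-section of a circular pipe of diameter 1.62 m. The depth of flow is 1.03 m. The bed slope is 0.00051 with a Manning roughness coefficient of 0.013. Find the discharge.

Q = 1.44 m³/s

For a circular section of diameter D = 1.62 m at depth y = 1.03 m, the central angle is θ = 2 arccos(1 − 2y/D) = 3.692 rad. Then A = (D²/8)(θ − sin θ) = 1.383 m² and P = Dθ/2 = 2.99 m.
Hydraulic radius R = A/P = 1.383/2.99 = 0.4624 m.
Manning's equation: Q = (1/n) A R^(2/3) S^(1/2) = (1/0.013) × 1.383 × 0.4624^(2/3) × 0.00051^(1/2) = 1.44 m³/s.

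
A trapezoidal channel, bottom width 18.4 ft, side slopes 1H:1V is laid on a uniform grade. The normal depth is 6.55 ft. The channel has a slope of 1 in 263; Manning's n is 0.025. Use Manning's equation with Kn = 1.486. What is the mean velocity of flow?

With bottom width b = 18.4 ft and side slope z = 1: A = (b + zy)y = (18.4 + 1×6.55)×6.55 = 163.4 ft²; P = b + 2y√(1+z²) = 18.4 + 2×6.55×1.414 = 36.93 ft.
Hydraulic radius R = A/P = 163.4/36.93 = 4.426 ft.
From Manning's equation, V = (1.486/n) R^(2/3) S^(1/2) = (1.486/0.025) × 4.426^(2/3) × 0.003802^(1/2) = 9.88 ft/s.

V = 9.88 ft/s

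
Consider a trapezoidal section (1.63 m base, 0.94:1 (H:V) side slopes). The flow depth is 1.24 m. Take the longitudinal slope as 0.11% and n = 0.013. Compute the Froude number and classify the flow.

subcritical

With bottom width b = 1.63 m and side slope z = 0.94: A = (b + zy)y = (1.63 + 0.94×1.24)×1.24 = 3.467 m²; P = b + 2y√(1+z²) = 1.63 + 2×1.24×1.372 = 5.034 m.
Hydraulic radius R = A/P = 3.467/5.034 = 0.6887 m.
V = (1/n) R^(2/3) √S = (1/0.013) × 0.6887^(2/3) × √0.0011 = 1.99 m/s. Hydraulic depth D_h = A/T = 3.467/3.961 = 0.8751 m.
Froude number Fr = V/√(g·D_h) = 1.99/√(9.81×0.8751) = 0.679, which is less than 1, so the flow is subcritical.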